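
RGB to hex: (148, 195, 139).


R = 148 → 94 (hex)
G = 195 → C3 (hex)
B = 139 → 8B (hex)
Hex = #94C38B


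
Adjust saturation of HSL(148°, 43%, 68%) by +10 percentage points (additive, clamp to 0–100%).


Original S = 43%
Adjustment = +10 percentage points
New S = 43 + (10) = 53
Clamp to [0, 100] → 53
= HSL(148°, 53%, 68%)


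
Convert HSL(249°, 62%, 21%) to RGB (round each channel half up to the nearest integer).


H=249°, S=0.62, L=0.21
C = (1-|2L-1|)×S = (1-|-0.58|)×0.62 = 0.2604
H' = H/60 = 249/60 ≈ 4.1500; X = C×(1-|H' mod 2 - 1|) = 0.03906
m = L - C/2 = 0.21 - 0.1302 = 0.0798
Sector ⌊H'⌋ = 4 → (R',G',B') = (0.03906, 0.0, 0.2604)
RGB = ((R'+m)×255, (G'+m)×255, (B'+m)×255) = (30.3093, 20.349, 86.751)
Round half up → RGB(30, 20, 87)


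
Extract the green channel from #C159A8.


Color: #C159A8
R = C1 = 193
G = 59 = 89
B = A8 = 168
Green = 89


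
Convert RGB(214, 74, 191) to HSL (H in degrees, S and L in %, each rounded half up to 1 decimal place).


Normalize: R'=214/255≈0.8392, G'=74/255≈0.2902, B'=191/255≈0.7490
Max=214/255, Min=74/255, Δ=Max-Min=140/255
L = (Max+Min)/2 = (214+74)/510 = 288/510 = 0.56470… → L = 56.5%
L > 0.5 → S = Δ/(2-Max-Min) = 140/(510-214-74) = 140/222 = 0.63063… → S = 63.1%
(the 1/255 factors cancel in S and H, so raw channel differences can be used)
Max is R' → H = 60 × (((G-B)/Δ) mod 6) = 60 × (((74-191)/140) mod 6)
  (-117)/140 = -0.8357…; negative, so add 6 → 5.1642…
  H = 60 × 5.1642… = 309.857…° → H = 309.9°
= HSL(309.9°, 63.1%, 56.5%)


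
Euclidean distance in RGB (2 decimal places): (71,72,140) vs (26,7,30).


d = √[(R₁-R₂)² + (G₁-G₂)² + (B₁-B₂)²]
d = √[(71-26)² + (72-7)² + (140-30)²]
d = √[2025 + 4225 + 12100]
d = √18350
d ≈ 135.46


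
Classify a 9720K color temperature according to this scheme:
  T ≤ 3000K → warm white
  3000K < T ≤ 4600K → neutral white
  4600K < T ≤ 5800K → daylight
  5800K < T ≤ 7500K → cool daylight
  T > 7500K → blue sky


Temperature: 9720K
9720K > 7500K → blue sky
Classification: blue sky


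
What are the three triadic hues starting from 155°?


Triadic: equally spaced at 120° intervals
H1 = 155°
H2 = (155 + 120) mod 360 = 275°
H3 = (155 + 240) mod 360 = 35°
Triadic = 155°, 275°, 35°


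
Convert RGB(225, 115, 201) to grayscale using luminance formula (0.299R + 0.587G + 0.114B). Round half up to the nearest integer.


Gray = 0.299×R + 0.587×G + 0.114×B
Gray = 0.299×225 + 0.587×115 + 0.114×201
Gray = 67.275 + 67.505 + 22.914
Gray = 157.694 → round half up → 158
Gray = 158


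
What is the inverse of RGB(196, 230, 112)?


Invert: (255-R, 255-G, 255-B)
R: 255-196 = 59
G: 255-230 = 25
B: 255-112 = 143
= RGB(59, 25, 143)


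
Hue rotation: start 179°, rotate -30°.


New hue = (H + rotation) mod 360
New hue = (179 -30) mod 360
= 149 mod 360
= 149°


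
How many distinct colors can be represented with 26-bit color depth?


Colors = 2^bits = 2^26
= 67,108,864 colors


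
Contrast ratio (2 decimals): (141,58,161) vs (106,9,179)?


Linearize each sRGB channel c=v/255: c/12.92 if c ≤ 0.04045 else ((c+0.055)/1.055)^2.4
L = 0.2126×R_lin + 0.7152×G_lin + 0.0722×B_lin
Color 1 (141,58,161):
  R=141: 141/255≈0.5529 > 0.04045 → ((0.5529+0.055)/1.055)^2.4 ≈ 0.26636
  G=58: 58/255≈0.2275 > 0.04045 → ((0.2275+0.055)/1.055)^2.4 ≈ 0.04231
  B=161: 161/255≈0.6314 > 0.04045 → ((0.6314+0.055)/1.055)^2.4 ≈ 0.35640
  L1 = 0.2126×0.26636 + 0.7152×0.04231 + 0.0722×0.35640 ≈ 0.11262
Color 2 (106,9,179):
  R=106: 106/255≈0.4157 > 0.04045 → ((0.4157+0.055)/1.055)^2.4 ≈ 0.14413
  G=9: 9/255≈0.0353 ≤ 0.04045 → 0.0353/12.92 ≈ 0.00273
  B=179: 179/255≈0.7020 > 0.04045 → ((0.7020+0.055)/1.055)^2.4 ≈ 0.45079
  L2 = 0.2126×0.14413 + 0.7152×0.00273 + 0.0722×0.45079 ≈ 0.06514
Lighter = 0.11262, Darker = 0.06514
Ratio = (L_lighter + 0.05) / (L_darker + 0.05)
Ratio = (0.11262 + 0.05) / (0.06514 + 0.05) = 0.16262 / 0.11514 ≈ 1.4123
Ratio ≈ 1.41:1


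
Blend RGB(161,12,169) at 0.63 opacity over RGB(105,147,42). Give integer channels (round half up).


C = α×F + (1-α)×B, with 1-α = 0.37
R: 0.63×161 + 0.37×105 = 101.43 + 38.85 = 140.28 → 140
G: 0.63×12 + 0.37×147 = 7.56 + 54.39 = 61.95 → 62
B: 0.63×169 + 0.37×42 = 106.47 + 15.54 = 122.01 → 122
= RGB(140, 62, 122)


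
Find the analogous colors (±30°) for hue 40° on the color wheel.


Base hue: 40°
Left analog: (40 - 30) mod 360 = 10°
Right analog: (40 + 30) mod 360 = 70°
Analogous hues = 10° and 70°


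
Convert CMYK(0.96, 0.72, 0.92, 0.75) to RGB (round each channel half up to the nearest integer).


R = 255 × (1-C) × (1-K) = 255 × 0.04 × 0.25 = 2.55 → 3
G = 255 × (1-M) × (1-K) = 255 × 0.28 × 0.25 = 17.85 → 18
B = 255 × (1-Y) × (1-K) = 255 × 0.08 × 0.25 = 5.1 → 5
= RGB(3, 18, 5)


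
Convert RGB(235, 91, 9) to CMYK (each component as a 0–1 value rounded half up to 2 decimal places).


R'=235/255≈0.9216, G'=91/255≈0.3569, B'=9/255≈0.0353
K = 1 - max(R',G',B') = 1 - 235/255 = 20/255 = 0.07843… → 0.08
(1-R'-K)/(1-K) simplifies to (max-R)/max with max = 235:
C = (235-235)/235 = 0/235 = 0 → 0.00
M = (235-91)/235 = 144/235 = 0.61276… → 0.61
Y = (235-9)/235 = 226/235 = 0.96170… → 0.96
= CMYK(0.00, 0.61, 0.96, 0.08)


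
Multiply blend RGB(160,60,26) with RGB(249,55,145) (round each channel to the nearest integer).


Multiply: C = A×B/255, rounded to nearest integer
R: 160×249/255 = 39840/255 ≈ 156.235 → 156
G: 60×55/255 = 3300/255 ≈ 12.941 → 13
B: 26×145/255 = 3770/255 ≈ 14.784 → 15
= RGB(156, 13, 15)


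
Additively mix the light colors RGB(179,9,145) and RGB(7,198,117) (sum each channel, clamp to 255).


Additive: each channel = min(255, C₁+C₂)
R: 179+7 = 186 → 186
G: 9+198 = 207 → 207
B: 145+117 = 262 → 255
= RGB(186, 207, 255)


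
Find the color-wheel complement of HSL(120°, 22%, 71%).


Complement = opposite side of color wheel = hue + 180°
H' = (120 + 180) mod 360 = 300°
S and L unchanged.
= HSL(300°, 22%, 71%)


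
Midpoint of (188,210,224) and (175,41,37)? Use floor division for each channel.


Midpoint: each channel = ⌊(C₁+C₂)/2⌋
R: ⌊(188+175)/2⌋ = 181
G: ⌊(210+41)/2⌋ = 125
B: ⌊(224+37)/2⌋ = 130
= RGB(181, 125, 130)


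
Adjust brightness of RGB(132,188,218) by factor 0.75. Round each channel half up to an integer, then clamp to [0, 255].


Multiply each channel by 0.75, round half up, clamp to [0, 255]
R: 132×0.75 = 99
G: 188×0.75 = 141
B: 218×0.75 = 163.5 → round → 164
= RGB(99, 141, 164)


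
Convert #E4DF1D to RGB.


E4 → 228 (R)
DF → 223 (G)
1D → 29 (B)
= RGB(228, 223, 29)


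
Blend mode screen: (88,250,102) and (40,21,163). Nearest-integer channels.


Screen: C = 255 - (255-A)×(255-B)/255, rounded to nearest integer
R: 255 - (255-88)×(255-40)/255 = 255 - 35905/255 ≈ 255 - 140.804 = 114.196 → 114
G: 255 - (255-250)×(255-21)/255 = 255 - 1170/255 ≈ 255 - 4.588 = 250.412 → 250
B: 255 - (255-102)×(255-163)/255 = 255 - 14076/255 ≈ 255 - 55.200 = 199.800 → 200
= RGB(114, 250, 200)


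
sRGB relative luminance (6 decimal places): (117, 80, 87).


Linearize each channel (sRGB transfer function): c = v/255; c_lin = c/12.92 if c ≤ 0.04045, else ((c+0.055)/1.055)^2.4
  R: 117/255 ≈ 0.458824 > 0.04045 → ((0.458824+0.055)/1.055)^2.4 ≈ 0.177888
  G: 80/255 ≈ 0.313725 > 0.04045 → ((0.313725+0.055)/1.055)^2.4 ≈ 0.080220
  B: 87/255 ≈ 0.341176 > 0.04045 → ((0.341176+0.055)/1.055)^2.4 ≈ 0.095307
R_lin = 0.177888, G_lin = 0.080220, B_lin = 0.095307
L = 0.2126×R + 0.7152×G + 0.0722×B
L = 0.2126×0.177888 + 0.7152×0.080220 + 0.0722×0.095307
L ≈ 0.102073


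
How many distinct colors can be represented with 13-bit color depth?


Colors = 2^bits = 2^13
= 8,192 colors


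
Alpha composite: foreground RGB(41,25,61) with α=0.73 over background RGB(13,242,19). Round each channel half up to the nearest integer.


C = α×F + (1-α)×B, with 1-α = 0.27
R: 0.73×41 + 0.27×13 = 29.93 + 3.51 = 33.44 → 33
G: 0.73×25 + 0.27×242 = 18.25 + 65.34 = 83.59 → 84
B: 0.73×61 + 0.27×19 = 44.53 + 5.13 = 49.66 → 50
= RGB(33, 84, 50)


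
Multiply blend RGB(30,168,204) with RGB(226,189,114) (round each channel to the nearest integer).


Multiply: C = A×B/255, rounded to nearest integer
R: 30×226/255 = 6780/255 ≈ 26.588 → 27
G: 168×189/255 = 31752/255 ≈ 124.518 → 125
B: 204×114/255 = 23256/255 ≈ 91.200 → 91
= RGB(27, 125, 91)


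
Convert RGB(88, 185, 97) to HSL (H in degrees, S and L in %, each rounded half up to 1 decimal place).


Normalize: R'=88/255≈0.3451, G'=185/255≈0.7255, B'=97/255≈0.3804
Max=185/255, Min=88/255, Δ=Max-Min=97/255
L = (Max+Min)/2 = (185+88)/510 = 273/510 = 0.53529… → L = 53.5%
L > 0.5 → S = Δ/(2-Max-Min) = 97/(510-185-88) = 97/237 = 0.40928… → S = 40.9%
(the 1/255 factors cancel in S and H, so raw channel differences can be used)
Max is G' → H = 60 × ((B-R)/Δ + 2) = 60 × ((97-88)/97 + 2)
  9/97 + 2 = 0.0927… + 2 = 2.0927…
  H = 60 × 2.0927… = 125.567…° → H = 125.6°
= HSL(125.6°, 40.9%, 53.5%)


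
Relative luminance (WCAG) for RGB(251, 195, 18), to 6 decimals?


Linearize each channel (sRGB transfer function): c = v/255; c_lin = c/12.92 if c ≤ 0.04045, else ((c+0.055)/1.055)^2.4
  R: 251/255 ≈ 0.984314 > 0.04045 → ((0.984314+0.055)/1.055)^2.4 ≈ 0.964686
  G: 195/255 ≈ 0.764706 > 0.04045 → ((0.764706+0.055)/1.055)^2.4 ≈ 0.545724
  B: 18/255 ≈ 0.070588 > 0.04045 → ((0.070588+0.055)/1.055)^2.4 ≈ 0.006049
R_lin = 0.964686, G_lin = 0.545724, B_lin = 0.006049
L = 0.2126×R + 0.7152×G + 0.0722×B
L = 0.2126×0.964686 + 0.7152×0.545724 + 0.0722×0.006049
L ≈ 0.595831


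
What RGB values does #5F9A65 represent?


5F → 95 (R)
9A → 154 (G)
65 → 101 (B)
= RGB(95, 154, 101)


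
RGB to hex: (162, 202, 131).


R = 162 → A2 (hex)
G = 202 → CA (hex)
B = 131 → 83 (hex)
Hex = #A2CA83


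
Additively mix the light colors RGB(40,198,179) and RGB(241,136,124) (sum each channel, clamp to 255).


Additive: each channel = min(255, C₁+C₂)
R: 40+241 = 281 → 255
G: 198+136 = 334 → 255
B: 179+124 = 303 → 255
= RGB(255, 255, 255)


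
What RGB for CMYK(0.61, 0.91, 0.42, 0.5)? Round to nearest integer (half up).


R = 255 × (1-C) × (1-K) = 255 × 0.39 × 0.50 = 49.725 → 50
G = 255 × (1-M) × (1-K) = 255 × 0.09 × 0.50 = 11.475 → 11
B = 255 × (1-Y) × (1-K) = 255 × 0.58 × 0.50 = 73.95 → 74
= RGB(50, 11, 74)


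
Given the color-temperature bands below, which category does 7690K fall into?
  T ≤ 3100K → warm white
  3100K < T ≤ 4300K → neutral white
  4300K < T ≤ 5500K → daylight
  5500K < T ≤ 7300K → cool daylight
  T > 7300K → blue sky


Temperature: 7690K
7690K > 7300K → blue sky
Classification: blue sky


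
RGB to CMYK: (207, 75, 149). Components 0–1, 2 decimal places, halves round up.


R'=207/255≈0.8118, G'=75/255≈0.2941, B'=149/255≈0.5843
K = 1 - max(R',G',B') = 1 - 207/255 = 48/255 = 0.18823… → 0.19
(1-R'-K)/(1-K) simplifies to (max-R)/max with max = 207:
C = (207-207)/207 = 0/207 = 0 → 0.00
M = (207-75)/207 = 132/207 = 0.63768… → 0.64
Y = (207-149)/207 = 58/207 = 0.28019… → 0.28
= CMYK(0.00, 0.64, 0.28, 0.19)


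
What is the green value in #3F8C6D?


Color: #3F8C6D
R = 3F = 63
G = 8C = 140
B = 6D = 109
Green = 140


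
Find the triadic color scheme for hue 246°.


Triadic: equally spaced at 120° intervals
H1 = 246°
H2 = (246 + 120) mod 360 = 6°
H3 = (246 + 240) mod 360 = 126°
Triadic = 246°, 6°, 126°


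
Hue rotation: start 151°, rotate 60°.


New hue = (H + rotation) mod 360
New hue = (151 + 60) mod 360
= 211 mod 360
= 211°


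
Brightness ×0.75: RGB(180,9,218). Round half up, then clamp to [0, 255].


Multiply each channel by 0.75, round half up, clamp to [0, 255]
R: 180×0.75 = 135
G: 9×0.75 = 6.75 → round → 7
B: 218×0.75 = 163.5 → round → 164
= RGB(135, 7, 164)


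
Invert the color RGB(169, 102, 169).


Invert: (255-R, 255-G, 255-B)
R: 255-169 = 86
G: 255-102 = 153
B: 255-169 = 86
= RGB(86, 153, 86)


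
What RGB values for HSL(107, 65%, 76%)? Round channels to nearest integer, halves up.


H=107°, S=0.65, L=0.76
C = (1-|2L-1|)×S = (1-|0.52|)×0.65 = 0.312
H' = H/60 = 107/60 ≈ 1.7833; X = C×(1-|H' mod 2 - 1|) = 0.0676
m = L - C/2 = 0.76 - 0.156 = 0.604
Sector ⌊H'⌋ = 1 → (R',G',B') = (0.0676, 0.312, 0.0)
RGB = ((R'+m)×255, (G'+m)×255, (B'+m)×255) = (171.258, 233.58, 154.02)
Round half up → RGB(171, 234, 154)


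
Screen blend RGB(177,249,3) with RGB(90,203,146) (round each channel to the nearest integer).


Screen: C = 255 - (255-A)×(255-B)/255, rounded to nearest integer
R: 255 - (255-177)×(255-90)/255 = 255 - 12870/255 ≈ 255 - 50.471 = 204.529 → 205
G: 255 - (255-249)×(255-203)/255 = 255 - 312/255 ≈ 255 - 1.224 = 253.776 → 254
B: 255 - (255-3)×(255-146)/255 = 255 - 27468/255 ≈ 255 - 107.718 = 147.282 → 147
= RGB(205, 254, 147)


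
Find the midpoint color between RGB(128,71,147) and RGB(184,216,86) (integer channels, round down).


Midpoint: each channel = ⌊(C₁+C₂)/2⌋
R: ⌊(128+184)/2⌋ = 156
G: ⌊(71+216)/2⌋ = 143
B: ⌊(147+86)/2⌋ = 116
= RGB(156, 143, 116)


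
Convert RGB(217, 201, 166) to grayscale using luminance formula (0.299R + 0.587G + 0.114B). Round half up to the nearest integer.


Gray = 0.299×R + 0.587×G + 0.114×B
Gray = 0.299×217 + 0.587×201 + 0.114×166
Gray = 64.883 + 117.987 + 18.924
Gray = 201.794 → round half up → 202
Gray = 202


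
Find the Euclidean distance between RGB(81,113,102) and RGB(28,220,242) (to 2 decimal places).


d = √[(R₁-R₂)² + (G₁-G₂)² + (B₁-B₂)²]
d = √[(81-28)² + (113-220)² + (102-242)²]
d = √[2809 + 11449 + 19600]
d = √33858
d ≈ 184.01


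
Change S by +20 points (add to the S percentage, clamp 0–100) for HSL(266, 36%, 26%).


Original S = 36%
Adjustment = +20 percentage points
New S = 36 + (20) = 56
Clamp to [0, 100] → 56
= HSL(266°, 56%, 26%)


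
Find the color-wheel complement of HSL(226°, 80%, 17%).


Complement = opposite side of color wheel = hue + 180°
H' = (226 + 180) mod 360 = 46°
S and L unchanged.
= HSL(46°, 80%, 17%)


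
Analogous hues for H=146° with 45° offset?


Base hue: 146°
Left analog: (146 - 45) mod 360 = 101°
Right analog: (146 + 45) mod 360 = 191°
Analogous hues = 101° and 191°


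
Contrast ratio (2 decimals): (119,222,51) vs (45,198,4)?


Linearize each sRGB channel c=v/255: c/12.92 if c ≤ 0.04045 else ((c+0.055)/1.055)^2.4
L = 0.2126×R_lin + 0.7152×G_lin + 0.0722×B_lin
Color 1 (119,222,51):
  R=119: 119/255≈0.4667 > 0.04045 → ((0.4667+0.055)/1.055)^2.4 ≈ 0.18447
  G=222: 222/255≈0.8706 > 0.04045 → ((0.8706+0.055)/1.055)^2.4 ≈ 0.73046
  B=51: 51/255≈0.2000 > 0.04045 → ((0.2000+0.055)/1.055)^2.4 ≈ 0.03310
  L1 = 0.2126×0.18447 + 0.7152×0.73046 + 0.0722×0.03310 ≈ 0.56404
Color 2 (45,198,4):
  R=45: 45/255≈0.1765 > 0.04045 → ((0.1765+0.055)/1.055)^2.4 ≈ 0.02624
  G=198: 198/255≈0.7765 > 0.04045 → ((0.7765+0.055)/1.055)^2.4 ≈ 0.56471
  B=4: 4/255≈0.0157 ≤ 0.04045 → 0.0157/12.92 ≈ 0.00121
  L2 = 0.2126×0.02624 + 0.7152×0.56471 + 0.0722×0.00121 ≈ 0.40955
Lighter = 0.56404, Darker = 0.40955
Ratio = (L_lighter + 0.05) / (L_darker + 0.05)
Ratio = (0.56404 + 0.05) / (0.40955 + 0.05) = 0.61404 / 0.45955 ≈ 1.3362
Ratio ≈ 1.34:1


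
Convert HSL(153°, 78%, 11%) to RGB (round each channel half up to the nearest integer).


H=153°, S=0.78, L=0.11
C = (1-|2L-1|)×S = (1-|-0.78|)×0.78 = 0.1716
H' = H/60 = 153/60 ≈ 2.5500; X = C×(1-|H' mod 2 - 1|) = 0.09438
m = L - C/2 = 0.11 - 0.0858 = 0.0242
Sector ⌊H'⌋ = 2 → (R',G',B') = (0.0, 0.1716, 0.09438)
RGB = ((R'+m)×255, (G'+m)×255, (B'+m)×255) = (6.171, 49.929, 30.2379)
Round half up → RGB(6, 50, 30)


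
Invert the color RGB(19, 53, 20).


Invert: (255-R, 255-G, 255-B)
R: 255-19 = 236
G: 255-53 = 202
B: 255-20 = 235
= RGB(236, 202, 235)


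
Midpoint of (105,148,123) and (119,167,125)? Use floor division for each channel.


Midpoint: each channel = ⌊(C₁+C₂)/2⌋
R: ⌊(105+119)/2⌋ = 112
G: ⌊(148+167)/2⌋ = 157
B: ⌊(123+125)/2⌋ = 124
= RGB(112, 157, 124)


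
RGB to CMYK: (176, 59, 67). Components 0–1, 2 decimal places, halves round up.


R'=176/255≈0.6902, G'=59/255≈0.2314, B'=67/255≈0.2627
K = 1 - max(R',G',B') = 1 - 176/255 = 79/255 = 0.30980… → 0.31
(1-R'-K)/(1-K) simplifies to (max-R)/max with max = 176:
C = (176-176)/176 = 0/176 = 0 → 0.00
M = (176-59)/176 = 117/176 = 0.66477… → 0.66
Y = (176-67)/176 = 109/176 = 0.61931… → 0.62
= CMYK(0.00, 0.66, 0.62, 0.31)


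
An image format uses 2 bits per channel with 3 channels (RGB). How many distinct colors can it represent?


Total bits = 2 bits/channel × 3 channels = 6 bits
Distinct colors = 2^6
= 64 colors


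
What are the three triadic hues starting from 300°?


Triadic: equally spaced at 120° intervals
H1 = 300°
H2 = (300 + 120) mod 360 = 60°
H3 = (300 + 240) mod 360 = 180°
Triadic = 300°, 60°, 180°


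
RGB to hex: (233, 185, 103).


R = 233 → E9 (hex)
G = 185 → B9 (hex)
B = 103 → 67 (hex)
Hex = #E9B967


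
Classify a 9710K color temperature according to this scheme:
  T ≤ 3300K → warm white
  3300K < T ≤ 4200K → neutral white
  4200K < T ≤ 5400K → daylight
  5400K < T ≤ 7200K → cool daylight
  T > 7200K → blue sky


Temperature: 9710K
9710K > 7200K → blue sky
Classification: blue sky


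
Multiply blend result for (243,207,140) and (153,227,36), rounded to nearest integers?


Multiply: C = A×B/255, rounded to nearest integer
R: 243×153/255 = 37179/255 ≈ 145.800 → 146
G: 207×227/255 = 46989/255 ≈ 184.271 → 184
B: 140×36/255 = 5040/255 ≈ 19.765 → 20
= RGB(146, 184, 20)


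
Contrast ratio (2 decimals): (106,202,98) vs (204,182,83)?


Linearize each sRGB channel c=v/255: c/12.92 if c ≤ 0.04045 else ((c+0.055)/1.055)^2.4
L = 0.2126×R_lin + 0.7152×G_lin + 0.0722×B_lin
Color 1 (106,202,98):
  R=106: 106/255≈0.4157 > 0.04045 → ((0.4157+0.055)/1.055)^2.4 ≈ 0.14413
  G=202: 202/255≈0.7922 > 0.04045 → ((0.7922+0.055)/1.055)^2.4 ≈ 0.59062
  B=98: 98/255≈0.3843 > 0.04045 → ((0.3843+0.055)/1.055)^2.4 ≈ 0.12214
  L1 = 0.2126×0.14413 + 0.7152×0.59062 + 0.0722×0.12214 ≈ 0.46187
Color 2 (204,182,83):
  R=204: 204/255≈0.8000 > 0.04045 → ((0.8000+0.055)/1.055)^2.4 ≈ 0.60383
  G=182: 182/255≈0.7137 > 0.04045 → ((0.7137+0.055)/1.055)^2.4 ≈ 0.46778
  B=83: 83/255≈0.3255 > 0.04045 → ((0.3255+0.055)/1.055)^2.4 ≈ 0.08650
  L2 = 0.2126×0.60383 + 0.7152×0.46778 + 0.0722×0.08650 ≈ 0.46918
Lighter = 0.46918, Darker = 0.46187
Ratio = (L_lighter + 0.05) / (L_darker + 0.05)
Ratio = (0.46918 + 0.05) / (0.46187 + 0.05) = 0.51918 / 0.51187 ≈ 1.0143
Ratio ≈ 1.01:1


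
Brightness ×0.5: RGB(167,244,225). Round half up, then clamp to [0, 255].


Multiply each channel by 0.5, round half up, clamp to [0, 255]
R: 167×0.5 = 83.5 → round → 84
G: 244×0.5 = 122
B: 225×0.5 = 112.5 → round → 113
= RGB(84, 122, 113)


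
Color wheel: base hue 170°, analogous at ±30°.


Base hue: 170°
Left analog: (170 - 30) mod 360 = 140°
Right analog: (170 + 30) mod 360 = 200°
Analogous hues = 140° and 200°


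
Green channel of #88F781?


Color: #88F781
R = 88 = 136
G = F7 = 247
B = 81 = 129
Green = 247


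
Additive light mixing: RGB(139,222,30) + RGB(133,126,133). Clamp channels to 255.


Additive: each channel = min(255, C₁+C₂)
R: 139+133 = 272 → 255
G: 222+126 = 348 → 255
B: 30+133 = 163 → 163
= RGB(255, 255, 163)


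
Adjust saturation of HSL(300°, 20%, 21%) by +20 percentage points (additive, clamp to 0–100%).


Original S = 20%
Adjustment = +20 percentage points
New S = 20 + (20) = 40
Clamp to [0, 100] → 40
= HSL(300°, 40%, 21%)


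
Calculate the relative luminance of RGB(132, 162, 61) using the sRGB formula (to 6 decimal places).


Linearize each channel (sRGB transfer function): c = v/255; c_lin = c/12.92 if c ≤ 0.04045, else ((c+0.055)/1.055)^2.4
  R: 132/255 ≈ 0.517647 > 0.04045 → ((0.517647+0.055)/1.055)^2.4 ≈ 0.230740
  G: 162/255 ≈ 0.635294 > 0.04045 → ((0.635294+0.055)/1.055)^2.4 ≈ 0.361307
  B: 61/255 ≈ 0.239216 > 0.04045 → ((0.239216+0.055)/1.055)^2.4 ≈ 0.046665
R_lin = 0.230740, G_lin = 0.361307, B_lin = 0.046665
L = 0.2126×R + 0.7152×G + 0.0722×B
L = 0.2126×0.230740 + 0.7152×0.361307 + 0.0722×0.046665
L ≈ 0.310831


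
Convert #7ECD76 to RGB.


7E → 126 (R)
CD → 205 (G)
76 → 118 (B)
= RGB(126, 205, 118)


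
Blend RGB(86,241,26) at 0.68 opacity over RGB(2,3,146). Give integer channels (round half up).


C = α×F + (1-α)×B, with 1-α = 0.32
R: 0.68×86 + 0.32×2 = 58.48 + 0.64 = 59.12 → 59
G: 0.68×241 + 0.32×3 = 163.88 + 0.96 = 164.84 → 165
B: 0.68×26 + 0.32×146 = 17.68 + 46.72 = 64.40 → 64
= RGB(59, 165, 64)


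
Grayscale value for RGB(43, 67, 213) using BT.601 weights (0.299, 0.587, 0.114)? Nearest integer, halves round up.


Gray = 0.299×R + 0.587×G + 0.114×B
Gray = 0.299×43 + 0.587×67 + 0.114×213
Gray = 12.857 + 39.329 + 24.282
Gray = 76.468 → round half up → 76
Gray = 76


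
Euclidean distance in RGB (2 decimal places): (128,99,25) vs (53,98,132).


d = √[(R₁-R₂)² + (G₁-G₂)² + (B₁-B₂)²]
d = √[(128-53)² + (99-98)² + (25-132)²]
d = √[5625 + 1 + 11449]
d = √17075
d ≈ 130.67


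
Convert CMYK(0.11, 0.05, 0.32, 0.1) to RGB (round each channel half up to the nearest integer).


R = 255 × (1-C) × (1-K) = 255 × 0.89 × 0.90 = 204.255 → 204
G = 255 × (1-M) × (1-K) = 255 × 0.95 × 0.90 = 218.025 → 218
B = 255 × (1-Y) × (1-K) = 255 × 0.68 × 0.90 = 156.06 → 156
= RGB(204, 218, 156)


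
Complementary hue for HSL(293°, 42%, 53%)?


Complement = opposite side of color wheel = hue + 180°
H' = (293 + 180) mod 360 = 113°
S and L unchanged.
= HSL(113°, 42%, 53%)


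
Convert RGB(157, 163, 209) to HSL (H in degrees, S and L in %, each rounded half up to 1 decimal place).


Normalize: R'=157/255≈0.6157, G'=163/255≈0.6392, B'=209/255≈0.8196
Max=209/255, Min=157/255, Δ=Max-Min=52/255
L = (Max+Min)/2 = (209+157)/510 = 366/510 = 0.71764… → L = 71.8%
L > 0.5 → S = Δ/(2-Max-Min) = 52/(510-209-157) = 52/144 = 0.36111… → S = 36.1%
(the 1/255 factors cancel in S and H, so raw channel differences can be used)
Max is B' → H = 60 × ((R-G)/Δ + 4) = 60 × ((157-163)/52 + 4)
  -6/52 + 4 = -0.1153… + 4 = 3.8846…
  H = 60 × 3.8846… = 233.076…° → H = 233.1°
= HSL(233.1°, 36.1%, 71.8%)


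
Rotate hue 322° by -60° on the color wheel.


New hue = (H + rotation) mod 360
New hue = (322 -60) mod 360
= 262 mod 360
= 262°


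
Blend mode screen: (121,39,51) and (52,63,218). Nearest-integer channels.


Screen: C = 255 - (255-A)×(255-B)/255, rounded to nearest integer
R: 255 - (255-121)×(255-52)/255 = 255 - 27202/255 ≈ 255 - 106.675 = 148.325 → 148
G: 255 - (255-39)×(255-63)/255 = 255 - 41472/255 ≈ 255 - 162.635 = 92.365 → 92
B: 255 - (255-51)×(255-218)/255 = 255 - 7548/255 ≈ 255 - 29.600 = 225.400 → 225
= RGB(148, 92, 225)


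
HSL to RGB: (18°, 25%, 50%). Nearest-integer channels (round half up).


H=18°, S=0.25, L=0.50
C = (1-|2L-1|)×S = (1-|0.00|)×0.25 = 0.25
H' = H/60 = 18/60 ≈ 0.3000; X = C×(1-|H' mod 2 - 1|) = 0.075
m = L - C/2 = 0.50 - 0.125 = 0.375
Sector ⌊H'⌋ = 0 → (R',G',B') = (0.25, 0.075, 0.0)
RGB = ((R'+m)×255, (G'+m)×255, (B'+m)×255) = (159.375, 114.75, 95.625)
Round half up → RGB(159, 115, 96)


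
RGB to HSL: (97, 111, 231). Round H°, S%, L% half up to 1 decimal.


Normalize: R'=97/255≈0.3804, G'=111/255≈0.4353, B'=231/255≈0.9059
Max=231/255, Min=97/255, Δ=Max-Min=134/255
L = (Max+Min)/2 = (231+97)/510 = 328/510 = 0.64313… → L = 64.3%
L > 0.5 → S = Δ/(2-Max-Min) = 134/(510-231-97) = 134/182 = 0.73626… → S = 73.6%
(the 1/255 factors cancel in S and H, so raw channel differences can be used)
Max is B' → H = 60 × ((R-G)/Δ + 4) = 60 × ((97-111)/134 + 4)
  -14/134 + 4 = -0.1044… + 4 = 3.8955…
  H = 60 × 3.8955… = 233.731…° → H = 233.7°
= HSL(233.7°, 73.6%, 64.3%)


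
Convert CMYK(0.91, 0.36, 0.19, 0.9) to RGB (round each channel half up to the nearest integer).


R = 255 × (1-C) × (1-K) = 255 × 0.09 × 0.10 = 2.295 → 2
G = 255 × (1-M) × (1-K) = 255 × 0.64 × 0.10 = 16.32 → 16
B = 255 × (1-Y) × (1-K) = 255 × 0.81 × 0.10 = 20.655 → 21
= RGB(2, 16, 21)


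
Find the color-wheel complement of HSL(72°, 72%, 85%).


Complement = opposite side of color wheel = hue + 180°
H' = (72 + 180) mod 360 = 252°
S and L unchanged.
= HSL(252°, 72%, 85%)


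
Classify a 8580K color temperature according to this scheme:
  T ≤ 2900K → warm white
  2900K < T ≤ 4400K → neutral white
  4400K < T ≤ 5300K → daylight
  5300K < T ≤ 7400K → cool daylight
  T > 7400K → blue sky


Temperature: 8580K
8580K > 7400K → blue sky
Classification: blue sky


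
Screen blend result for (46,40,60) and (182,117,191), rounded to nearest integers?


Screen: C = 255 - (255-A)×(255-B)/255, rounded to nearest integer
R: 255 - (255-46)×(255-182)/255 = 255 - 15257/255 ≈ 255 - 59.831 = 195.169 → 195
G: 255 - (255-40)×(255-117)/255 = 255 - 29670/255 ≈ 255 - 116.353 = 138.647 → 139
B: 255 - (255-60)×(255-191)/255 = 255 - 12480/255 ≈ 255 - 48.941 = 206.059 → 206
= RGB(195, 139, 206)


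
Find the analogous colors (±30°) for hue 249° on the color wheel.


Base hue: 249°
Left analog: (249 - 30) mod 360 = 219°
Right analog: (249 + 30) mod 360 = 279°
Analogous hues = 219° and 279°


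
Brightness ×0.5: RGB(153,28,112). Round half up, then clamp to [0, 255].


Multiply each channel by 0.5, round half up, clamp to [0, 255]
R: 153×0.5 = 76.5 → round → 77
G: 28×0.5 = 14
B: 112×0.5 = 56
= RGB(77, 14, 56)


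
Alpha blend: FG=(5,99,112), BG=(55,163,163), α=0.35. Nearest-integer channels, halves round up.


C = α×F + (1-α)×B, with 1-α = 0.65
R: 0.35×5 + 0.65×55 = 1.75 + 35.75 = 37.50 → 38
G: 0.35×99 + 0.65×163 = 34.65 + 105.95 = 140.60 → 141
B: 0.35×112 + 0.65×163 = 39.20 + 105.95 = 145.15 → 145
= RGB(38, 141, 145)


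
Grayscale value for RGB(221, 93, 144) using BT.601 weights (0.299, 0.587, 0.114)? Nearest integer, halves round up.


Gray = 0.299×R + 0.587×G + 0.114×B
Gray = 0.299×221 + 0.587×93 + 0.114×144
Gray = 66.079 + 54.591 + 16.416
Gray = 137.086 → round half up → 137
Gray = 137


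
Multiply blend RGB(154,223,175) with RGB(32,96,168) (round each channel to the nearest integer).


Multiply: C = A×B/255, rounded to nearest integer
R: 154×32/255 = 4928/255 ≈ 19.325 → 19
G: 223×96/255 = 21408/255 ≈ 83.953 → 84
B: 175×168/255 = 29400/255 ≈ 115.294 → 115
= RGB(19, 84, 115)


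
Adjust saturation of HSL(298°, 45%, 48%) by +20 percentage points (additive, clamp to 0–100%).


Original S = 45%
Adjustment = +20 percentage points
New S = 45 + (20) = 65
Clamp to [0, 100] → 65
= HSL(298°, 65%, 48%)


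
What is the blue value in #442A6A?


Color: #442A6A
R = 44 = 68
G = 2A = 42
B = 6A = 106
Blue = 106


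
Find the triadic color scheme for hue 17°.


Triadic: equally spaced at 120° intervals
H1 = 17°
H2 = (17 + 120) mod 360 = 137°
H3 = (17 + 240) mod 360 = 257°
Triadic = 17°, 137°, 257°


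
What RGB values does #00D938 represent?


00 → 0 (R)
D9 → 217 (G)
38 → 56 (B)
= RGB(0, 217, 56)


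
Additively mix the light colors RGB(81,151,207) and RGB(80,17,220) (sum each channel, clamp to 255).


Additive: each channel = min(255, C₁+C₂)
R: 81+80 = 161 → 161
G: 151+17 = 168 → 168
B: 207+220 = 427 → 255
= RGB(161, 168, 255)


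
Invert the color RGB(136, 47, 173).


Invert: (255-R, 255-G, 255-B)
R: 255-136 = 119
G: 255-47 = 208
B: 255-173 = 82
= RGB(119, 208, 82)


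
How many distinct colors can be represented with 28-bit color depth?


Colors = 2^bits = 2^28
= 268,435,456 colors


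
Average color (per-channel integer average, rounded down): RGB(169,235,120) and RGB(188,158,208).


Midpoint: each channel = ⌊(C₁+C₂)/2⌋
R: ⌊(169+188)/2⌋ = 178
G: ⌊(235+158)/2⌋ = 196
B: ⌊(120+208)/2⌋ = 164
= RGB(178, 196, 164)


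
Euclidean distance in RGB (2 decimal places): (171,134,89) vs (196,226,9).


d = √[(R₁-R₂)² + (G₁-G₂)² + (B₁-B₂)²]
d = √[(171-196)² + (134-226)² + (89-9)²]
d = √[625 + 8464 + 6400]
d = √15489
d ≈ 124.45


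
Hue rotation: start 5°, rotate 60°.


New hue = (H + rotation) mod 360
New hue = (5 + 60) mod 360
= 65 mod 360
= 65°


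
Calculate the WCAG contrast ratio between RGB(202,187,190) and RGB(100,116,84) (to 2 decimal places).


Linearize each sRGB channel c=v/255: c/12.92 if c ≤ 0.04045 else ((c+0.055)/1.055)^2.4
L = 0.2126×R_lin + 0.7152×G_lin + 0.0722×B_lin
Color 1 (202,187,190):
  R=202: 202/255≈0.7922 > 0.04045 → ((0.7922+0.055)/1.055)^2.4 ≈ 0.59062
  G=187: 187/255≈0.7333 > 0.04045 → ((0.7333+0.055)/1.055)^2.4 ≈ 0.49693
  B=190: 190/255≈0.7451 > 0.04045 → ((0.7451+0.055)/1.055)^2.4 ≈ 0.51492
  L1 = 0.2126×0.59062 + 0.7152×0.49693 + 0.0722×0.51492 ≈ 0.51815
Color 2 (100,116,84):
  R=100: 100/255≈0.3922 > 0.04045 → ((0.3922+0.055)/1.055)^2.4 ≈ 0.12744
  G=116: 116/255≈0.4549 > 0.04045 → ((0.4549+0.055)/1.055)^2.4 ≈ 0.17465
  B=84: 84/255≈0.3294 > 0.04045 → ((0.3294+0.055)/1.055)^2.4 ≈ 0.08866
  L2 = 0.2126×0.12744 + 0.7152×0.17465 + 0.0722×0.08866 ≈ 0.15840
Lighter = 0.51815, Darker = 0.15840
Ratio = (L_lighter + 0.05) / (L_darker + 0.05)
Ratio = (0.51815 + 0.05) / (0.15840 + 0.05) = 0.56815 / 0.20840 ≈ 2.7262
Ratio ≈ 2.73:1


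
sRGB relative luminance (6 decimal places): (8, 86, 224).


Linearize each channel (sRGB transfer function): c = v/255; c_lin = c/12.92 if c ≤ 0.04045, else ((c+0.055)/1.055)^2.4
  R: 8/255 ≈ 0.031373 ≤ 0.04045 → 0.031373/12.92 ≈ 0.002428
  G: 86/255 ≈ 0.337255 > 0.04045 → ((0.337255+0.055)/1.055)^2.4 ≈ 0.093059
  B: 224/255 ≈ 0.878431 > 0.04045 → ((0.878431+0.055)/1.055)^2.4 ≈ 0.745404
R_lin = 0.002428, G_lin = 0.093059, B_lin = 0.745404
L = 0.2126×R + 0.7152×G + 0.0722×B
L = 0.2126×0.002428 + 0.7152×0.093059 + 0.0722×0.745404
L ≈ 0.120890


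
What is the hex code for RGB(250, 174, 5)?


R = 250 → FA (hex)
G = 174 → AE (hex)
B = 5 → 05 (hex)
Hex = #FAAE05


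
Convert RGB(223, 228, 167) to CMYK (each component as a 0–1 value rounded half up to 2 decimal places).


R'=223/255≈0.8745, G'=228/255≈0.8941, B'=167/255≈0.6549
K = 1 - max(R',G',B') = 1 - 228/255 = 27/255 = 0.10588… → 0.11
(1-R'-K)/(1-K) simplifies to (max-R)/max with max = 228:
C = (228-223)/228 = 5/228 = 0.02192… → 0.02
M = (228-228)/228 = 0/228 = 0 → 0.00
Y = (228-167)/228 = 61/228 = 0.26754… → 0.27
= CMYK(0.02, 0.00, 0.27, 0.11)


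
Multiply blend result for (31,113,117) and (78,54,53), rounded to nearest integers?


Multiply: C = A×B/255, rounded to nearest integer
R: 31×78/255 = 2418/255 ≈ 9.482 → 9
G: 113×54/255 = 6102/255 ≈ 23.929 → 24
B: 117×53/255 = 6201/255 ≈ 24.318 → 24
= RGB(9, 24, 24)


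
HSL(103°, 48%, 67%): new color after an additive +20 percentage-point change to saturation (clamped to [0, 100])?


Original S = 48%
Adjustment = +20 percentage points
New S = 48 + (20) = 68
Clamp to [0, 100] → 68
= HSL(103°, 68%, 67%)


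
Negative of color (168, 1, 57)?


Invert: (255-R, 255-G, 255-B)
R: 255-168 = 87
G: 255-1 = 254
B: 255-57 = 198
= RGB(87, 254, 198)


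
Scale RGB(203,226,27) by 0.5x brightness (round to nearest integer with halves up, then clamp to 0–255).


Multiply each channel by 0.5, round half up, clamp to [0, 255]
R: 203×0.5 = 101.5 → round → 102
G: 226×0.5 = 113
B: 27×0.5 = 13.5 → round → 14
= RGB(102, 113, 14)


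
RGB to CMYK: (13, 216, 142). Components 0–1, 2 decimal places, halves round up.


R'=13/255≈0.0510, G'=216/255≈0.8471, B'=142/255≈0.5569
K = 1 - max(R',G',B') = 1 - 216/255 = 39/255 = 0.15294… → 0.15
(1-R'-K)/(1-K) simplifies to (max-R)/max with max = 216:
C = (216-13)/216 = 203/216 = 0.93981… → 0.94
M = (216-216)/216 = 0/216 = 0 → 0.00
Y = (216-142)/216 = 74/216 = 0.34259… → 0.34
= CMYK(0.94, 0.00, 0.34, 0.15)


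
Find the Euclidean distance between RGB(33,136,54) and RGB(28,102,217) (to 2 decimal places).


d = √[(R₁-R₂)² + (G₁-G₂)² + (B₁-B₂)²]
d = √[(33-28)² + (136-102)² + (54-217)²]
d = √[25 + 1156 + 26569]
d = √27750
d ≈ 166.58


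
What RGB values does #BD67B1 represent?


BD → 189 (R)
67 → 103 (G)
B1 → 177 (B)
= RGB(189, 103, 177)


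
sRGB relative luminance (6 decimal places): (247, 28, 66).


Linearize each channel (sRGB transfer function): c = v/255; c_lin = c/12.92 if c ≤ 0.04045, else ((c+0.055)/1.055)^2.4
  R: 247/255 ≈ 0.968627 > 0.04045 → ((0.968627+0.055)/1.055)^2.4 ≈ 0.930111
  G: 28/255 ≈ 0.109804 > 0.04045 → ((0.109804+0.055)/1.055)^2.4 ≈ 0.011612
  B: 66/255 ≈ 0.258824 > 0.04045 → ((0.258824+0.055)/1.055)^2.4 ≈ 0.054480
R_lin = 0.930111, G_lin = 0.011612, B_lin = 0.054480
L = 0.2126×R + 0.7152×G + 0.0722×B
L = 0.2126×0.930111 + 0.7152×0.011612 + 0.0722×0.054480
L ≈ 0.209980


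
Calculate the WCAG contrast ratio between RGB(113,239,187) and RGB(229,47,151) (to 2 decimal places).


Linearize each sRGB channel c=v/255: c/12.92 if c ≤ 0.04045 else ((c+0.055)/1.055)^2.4
L = 0.2126×R_lin + 0.7152×G_lin + 0.0722×B_lin
Color 1 (113,239,187):
  R=113: 113/255≈0.4431 > 0.04045 → ((0.4431+0.055)/1.055)^2.4 ≈ 0.16513
  G=239: 239/255≈0.9373 > 0.04045 → ((0.9373+0.055)/1.055)^2.4 ≈ 0.86316
  B=187: 187/255≈0.7333 > 0.04045 → ((0.7333+0.055)/1.055)^2.4 ≈ 0.49693
  L1 = 0.2126×0.16513 + 0.7152×0.86316 + 0.0722×0.49693 ≈ 0.68832
Color 2 (229,47,151):
  R=229: 229/255≈0.8980 > 0.04045 → ((0.8980+0.055)/1.055)^2.4 ≈ 0.78354
  G=47: 47/255≈0.1843 > 0.04045 → ((0.1843+0.055)/1.055)^2.4 ≈ 0.02843
  B=151: 151/255≈0.5922 > 0.04045 → ((0.5922+0.055)/1.055)^2.4 ≈ 0.30947
  L2 = 0.2126×0.78354 + 0.7152×0.02843 + 0.0722×0.30947 ≈ 0.20925
Lighter = 0.68832, Darker = 0.20925
Ratio = (L_lighter + 0.05) / (L_darker + 0.05)
Ratio = (0.68832 + 0.05) / (0.20925 + 0.05) = 0.73832 / 0.25925 ≈ 2.8478
Ratio ≈ 2.85:1


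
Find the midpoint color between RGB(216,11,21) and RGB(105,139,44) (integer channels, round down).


Midpoint: each channel = ⌊(C₁+C₂)/2⌋
R: ⌊(216+105)/2⌋ = 160
G: ⌊(11+139)/2⌋ = 75
B: ⌊(21+44)/2⌋ = 32
= RGB(160, 75, 32)


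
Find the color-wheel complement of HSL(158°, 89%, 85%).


Complement = opposite side of color wheel = hue + 180°
H' = (158 + 180) mod 360 = 338°
S and L unchanged.
= HSL(338°, 89%, 85%)


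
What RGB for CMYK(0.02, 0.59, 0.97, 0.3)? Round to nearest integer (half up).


R = 255 × (1-C) × (1-K) = 255 × 0.98 × 0.70 = 174.93 → 175
G = 255 × (1-M) × (1-K) = 255 × 0.41 × 0.70 = 73.185 → 73
B = 255 × (1-Y) × (1-K) = 255 × 0.03 × 0.70 = 5.355 → 5
= RGB(175, 73, 5)


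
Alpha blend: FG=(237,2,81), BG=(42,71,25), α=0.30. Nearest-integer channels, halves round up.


C = α×F + (1-α)×B, with 1-α = 0.70
R: 0.30×237 + 0.70×42 = 71.10 + 29.40 = 100.50 → 101
G: 0.30×2 + 0.70×71 = 0.60 + 49.70 = 50.30 → 50
B: 0.30×81 + 0.70×25 = 24.30 + 17.50 = 41.80 → 42
= RGB(101, 50, 42)


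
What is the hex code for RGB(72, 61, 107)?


R = 72 → 48 (hex)
G = 61 → 3D (hex)
B = 107 → 6B (hex)
Hex = #483D6B


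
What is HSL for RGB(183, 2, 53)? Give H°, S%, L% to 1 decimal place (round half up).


Normalize: R'=183/255≈0.7176, G'=2/255≈0.0078, B'=53/255≈0.2078
Max=183/255, Min=2/255, Δ=Max-Min=181/255
L = (Max+Min)/2 = (183+2)/510 = 185/510 = 0.36274… → L = 36.3%
L ≤ 0.5 → S = Δ/(Max+Min) = 181/(183+2) = 181/185 = 0.97837… → S = 97.8%
(the 1/255 factors cancel in S and H, so raw channel differences can be used)
Max is R' → H = 60 × (((G-B)/Δ) mod 6) = 60 × (((2-53)/181) mod 6)
  (-51)/181 = -0.2817…; negative, so add 6 → 5.7182…
  H = 60 × 5.7182… = 343.093…° → H = 343.1°
= HSL(343.1°, 97.8%, 36.3%)


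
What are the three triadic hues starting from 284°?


Triadic: equally spaced at 120° intervals
H1 = 284°
H2 = (284 + 120) mod 360 = 44°
H3 = (284 + 240) mod 360 = 164°
Triadic = 284°, 44°, 164°


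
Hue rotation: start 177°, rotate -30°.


New hue = (H + rotation) mod 360
New hue = (177 -30) mod 360
= 147 mod 360
= 147°


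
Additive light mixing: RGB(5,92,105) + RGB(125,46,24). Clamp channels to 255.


Additive: each channel = min(255, C₁+C₂)
R: 5+125 = 130 → 130
G: 92+46 = 138 → 138
B: 105+24 = 129 → 129
= RGB(130, 138, 129)


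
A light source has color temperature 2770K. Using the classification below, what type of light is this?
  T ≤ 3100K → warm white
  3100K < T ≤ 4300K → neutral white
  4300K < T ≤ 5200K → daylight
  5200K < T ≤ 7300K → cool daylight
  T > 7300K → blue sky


Temperature: 2770K
2770K ≤ 3100K → warm white
Classification: warm white


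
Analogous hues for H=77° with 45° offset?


Base hue: 77°
Left analog: (77 - 45) mod 360 = 32°
Right analog: (77 + 45) mod 360 = 122°
Analogous hues = 32° and 122°


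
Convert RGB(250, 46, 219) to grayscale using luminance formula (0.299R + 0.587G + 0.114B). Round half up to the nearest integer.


Gray = 0.299×R + 0.587×G + 0.114×B
Gray = 0.299×250 + 0.587×46 + 0.114×219
Gray = 74.750 + 27.002 + 24.966
Gray = 126.718 → round half up → 127
Gray = 127


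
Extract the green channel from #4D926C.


Color: #4D926C
R = 4D = 77
G = 92 = 146
B = 6C = 108
Green = 146


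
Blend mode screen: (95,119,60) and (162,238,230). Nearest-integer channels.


Screen: C = 255 - (255-A)×(255-B)/255, rounded to nearest integer
R: 255 - (255-95)×(255-162)/255 = 255 - 14880/255 ≈ 255 - 58.353 = 196.647 → 197
G: 255 - (255-119)×(255-238)/255 = 255 - 2312/255 ≈ 255 - 9.067 = 245.933 → 246
B: 255 - (255-60)×(255-230)/255 = 255 - 4875/255 ≈ 255 - 19.118 = 235.882 → 236
= RGB(197, 246, 236)


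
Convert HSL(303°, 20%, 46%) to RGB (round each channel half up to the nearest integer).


H=303°, S=0.20, L=0.46
C = (1-|2L-1|)×S = (1-|-0.08|)×0.20 = 0.184
H' = H/60 = 303/60 ≈ 5.0500; X = C×(1-|H' mod 2 - 1|) = 0.1748
m = L - C/2 = 0.46 - 0.092 = 0.368
Sector ⌊H'⌋ = 5 → (R',G',B') = (0.184, 0.0, 0.1748)
RGB = ((R'+m)×255, (G'+m)×255, (B'+m)×255) = (140.76, 93.84, 138.414)
Round half up → RGB(141, 94, 138)


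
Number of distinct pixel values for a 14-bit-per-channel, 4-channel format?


Total bits = 14 bits/channel × 4 channels = 56 bits
Distinct pixel values = 2^56
= 72,057,594,037,927,936 pixel values


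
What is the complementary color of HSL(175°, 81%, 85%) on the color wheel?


Complement = opposite side of color wheel = hue + 180°
H' = (175 + 180) mod 360 = 355°
S and L unchanged.
= HSL(355°, 81%, 85%)


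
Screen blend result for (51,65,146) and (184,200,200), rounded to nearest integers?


Screen: C = 255 - (255-A)×(255-B)/255, rounded to nearest integer
R: 255 - (255-51)×(255-184)/255 = 255 - 14484/255 ≈ 255 - 56.800 = 198.200 → 198
G: 255 - (255-65)×(255-200)/255 = 255 - 10450/255 ≈ 255 - 40.980 = 214.020 → 214
B: 255 - (255-146)×(255-200)/255 = 255 - 5995/255 ≈ 255 - 23.510 = 231.490 → 231
= RGB(198, 214, 231)


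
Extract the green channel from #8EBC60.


Color: #8EBC60
R = 8E = 142
G = BC = 188
B = 60 = 96
Green = 188
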